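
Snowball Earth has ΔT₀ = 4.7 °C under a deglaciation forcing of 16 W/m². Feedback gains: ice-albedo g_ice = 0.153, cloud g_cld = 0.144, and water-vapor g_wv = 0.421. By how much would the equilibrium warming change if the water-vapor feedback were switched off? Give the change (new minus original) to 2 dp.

-9.98 °C

Original: g = 0.718, ΔT = 4.7/(1−0.718) = 16.6667 °C.
Without water-vapor: g' = 0.297, ΔT' = 4.7/(1−0.297) = 6.6856 °C.
Change = 6.6856 − 16.6667 = -9.98 °C.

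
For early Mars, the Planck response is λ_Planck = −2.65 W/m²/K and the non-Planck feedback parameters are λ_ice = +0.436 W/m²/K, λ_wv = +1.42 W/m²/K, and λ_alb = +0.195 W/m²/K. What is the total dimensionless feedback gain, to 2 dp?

0.77

Convert to gains: g_ice = 0.436/2.65 = 0.1645; g_wv = 1.42/2.65 = 0.5358; g_alb = 0.195/2.65 = 0.07358.
Total gain g = 0.77388.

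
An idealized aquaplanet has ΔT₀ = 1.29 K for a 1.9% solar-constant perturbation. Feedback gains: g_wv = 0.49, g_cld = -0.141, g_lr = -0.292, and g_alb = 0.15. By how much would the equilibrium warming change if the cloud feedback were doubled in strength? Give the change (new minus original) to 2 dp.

Original: g = 0.207, ΔT = 1.29/(1−0.207) = 1.6267 K.
With doubled cloud: g' = 0.066, ΔT' = 1.29/(1−0.066) = 1.3812 K.
Change = 1.3812 − 1.6267 = -0.25 K.

-0.25 K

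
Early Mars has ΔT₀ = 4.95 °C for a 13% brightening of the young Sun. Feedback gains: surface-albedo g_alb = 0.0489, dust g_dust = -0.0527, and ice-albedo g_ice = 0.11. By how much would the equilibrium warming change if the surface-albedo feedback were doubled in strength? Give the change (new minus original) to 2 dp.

Original: g = 0.1062, ΔT = 4.95/(1−0.1062) = 5.5382 °C.
With doubled surface-albedo: g' = 0.1551, ΔT' = 4.95/(1−0.1551) = 5.8587 °C.
Change = 5.8587 − 5.5382 = 0.32 °C.

0.32 °C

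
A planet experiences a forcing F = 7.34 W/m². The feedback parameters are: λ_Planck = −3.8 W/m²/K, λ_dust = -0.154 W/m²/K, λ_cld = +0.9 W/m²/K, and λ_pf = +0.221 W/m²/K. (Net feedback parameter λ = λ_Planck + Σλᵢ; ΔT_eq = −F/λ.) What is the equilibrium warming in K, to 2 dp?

Net feedback parameter λ = (−3.8) + (-0.154) + (+0.9) + (+0.221) = -2.833 W/m²/K.
ΔT = −F/λ = −7.34/(-2.833) = 2.59 K.

2.59 K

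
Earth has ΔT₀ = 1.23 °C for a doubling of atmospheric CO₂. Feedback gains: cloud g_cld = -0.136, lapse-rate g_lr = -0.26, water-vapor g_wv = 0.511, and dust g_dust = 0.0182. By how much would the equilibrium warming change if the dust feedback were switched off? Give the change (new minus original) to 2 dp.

-0.03 °C

Original: g = 0.1332, ΔT = 1.23/(1−0.1332) = 1.4190 °C.
Without dust: g' = 0.115, ΔT' = 1.23/(1−0.115) = 1.3898 °C.
Change = 1.3898 − 1.4190 = -0.03 °C.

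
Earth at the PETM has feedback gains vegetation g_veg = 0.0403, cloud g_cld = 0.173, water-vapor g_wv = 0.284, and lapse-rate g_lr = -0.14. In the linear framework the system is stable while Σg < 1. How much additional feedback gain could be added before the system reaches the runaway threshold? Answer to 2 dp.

0.64

Current total gain = 0.0403 + 0.173 + 0.284 − 0.14 = 0.3573.
Margin to runaway = 1 − 0.3573 = 0.64.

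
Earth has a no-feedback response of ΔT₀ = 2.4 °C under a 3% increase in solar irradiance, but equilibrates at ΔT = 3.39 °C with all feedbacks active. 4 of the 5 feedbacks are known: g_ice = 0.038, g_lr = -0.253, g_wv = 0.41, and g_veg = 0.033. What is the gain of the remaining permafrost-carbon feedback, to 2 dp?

Amplification A = ΔT/ΔT₀ = 3.39/2.4 = 1.413.
Total gain g = 1 − 1/A = 1 − 1/1.413 = 0.2923.
Known gains sum to 0.038 − 0.253 + 0.41 + 0.033 = 0.228.
g_pf = 0.2923 − 0.228 = 0.06.

0.06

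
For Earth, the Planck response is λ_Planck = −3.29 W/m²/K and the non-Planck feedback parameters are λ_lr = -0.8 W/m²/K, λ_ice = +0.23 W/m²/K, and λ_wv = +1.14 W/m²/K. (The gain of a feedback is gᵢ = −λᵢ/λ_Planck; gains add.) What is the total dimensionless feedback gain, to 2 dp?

0.17

Convert to gains: g_lr = -0.8/3.29 = -0.2432; g_ice = 0.23/3.29 = 0.06991; g_wv = 1.14/3.29 = 0.3465.
Total gain g = 0.17321.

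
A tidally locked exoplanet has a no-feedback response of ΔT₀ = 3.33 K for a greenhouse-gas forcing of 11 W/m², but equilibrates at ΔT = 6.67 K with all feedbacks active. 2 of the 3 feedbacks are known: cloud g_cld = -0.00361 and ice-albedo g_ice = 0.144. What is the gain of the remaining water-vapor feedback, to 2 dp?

0.36

Amplification A = ΔT/ΔT₀ = 6.67/3.33 = 2.003.
Total gain g = 1 − 1/A = 1 − 1/2.003 = 0.5007.
Known gains sum to -0.00361 + 0.144 = 0.14039.
g_wv = 0.5007 − 0.14039 = 0.36.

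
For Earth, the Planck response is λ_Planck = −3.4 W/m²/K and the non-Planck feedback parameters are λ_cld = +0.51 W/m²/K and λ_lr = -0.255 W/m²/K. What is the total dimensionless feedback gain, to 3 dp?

0.075

Convert to gains: g_cld = 0.51/3.4 = 0.15; g_lr = -0.255/3.4 = -0.075.
Total gain g = 0.075.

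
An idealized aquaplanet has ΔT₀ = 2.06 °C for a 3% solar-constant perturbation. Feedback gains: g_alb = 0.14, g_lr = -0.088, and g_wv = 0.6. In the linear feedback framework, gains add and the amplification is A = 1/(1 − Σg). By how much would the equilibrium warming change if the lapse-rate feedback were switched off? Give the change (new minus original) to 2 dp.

2.00 °C

Original: g = 0.652, ΔT = 2.06/(1−0.652) = 5.9195 °C.
Without lapse-rate: g' = 0.74, ΔT' = 2.06/(1−0.74) = 7.9231 °C.
Change = 7.9231 − 5.9195 = 2.00 °C.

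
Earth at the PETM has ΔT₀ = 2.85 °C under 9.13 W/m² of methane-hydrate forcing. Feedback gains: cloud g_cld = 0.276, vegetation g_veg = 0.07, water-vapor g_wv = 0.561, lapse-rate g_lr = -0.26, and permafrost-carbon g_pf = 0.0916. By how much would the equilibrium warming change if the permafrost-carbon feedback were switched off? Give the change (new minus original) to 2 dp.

-2.83 °C

Original: g = 0.7386, ΔT = 2.85/(1−0.7386) = 10.9028 °C.
Without permafrost-carbon: g' = 0.647, ΔT' = 2.85/(1−0.647) = 8.0737 °C.
Change = 8.0737 − 10.9028 = -2.83 °C.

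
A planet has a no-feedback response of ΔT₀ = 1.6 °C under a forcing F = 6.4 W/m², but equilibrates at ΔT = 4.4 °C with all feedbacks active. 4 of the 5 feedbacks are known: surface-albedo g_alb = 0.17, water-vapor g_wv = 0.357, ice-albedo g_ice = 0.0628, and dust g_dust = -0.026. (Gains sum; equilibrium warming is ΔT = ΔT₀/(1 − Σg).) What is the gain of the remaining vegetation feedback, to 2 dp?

Amplification A = ΔT/ΔT₀ = 4.4/1.6 = 2.75.
Total gain g = 1 − 1/A = 1 − 1/2.75 = 0.6364.
Known gains sum to 0.17 + 0.357 + 0.0628 − 0.026 = 0.5638.
g_veg = 0.6364 − 0.5638 = 0.07.

0.07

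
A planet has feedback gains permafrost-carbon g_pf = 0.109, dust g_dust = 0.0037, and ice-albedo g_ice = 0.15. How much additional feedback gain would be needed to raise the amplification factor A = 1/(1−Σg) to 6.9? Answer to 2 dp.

0.59

Current total gain = 0.2627.
Target gain for A = 6.9: g* = 1 − 1/6.9 = 0.8551.
Additional gain needed = 0.8551 − 0.2627 = 0.59.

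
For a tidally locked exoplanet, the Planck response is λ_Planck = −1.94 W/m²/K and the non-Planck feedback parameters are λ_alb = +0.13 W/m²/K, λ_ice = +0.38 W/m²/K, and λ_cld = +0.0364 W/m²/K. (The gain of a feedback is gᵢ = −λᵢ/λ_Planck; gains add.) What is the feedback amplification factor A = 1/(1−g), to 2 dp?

1.39

Convert to gains: g_alb = 0.13/1.94 = 0.06701; g_ice = 0.38/1.94 = 0.1959; g_cld = 0.0364/1.94 = 0.01876.
Total gain g = 0.28167.
A = 1/(1 − 0.28167) = 1.39.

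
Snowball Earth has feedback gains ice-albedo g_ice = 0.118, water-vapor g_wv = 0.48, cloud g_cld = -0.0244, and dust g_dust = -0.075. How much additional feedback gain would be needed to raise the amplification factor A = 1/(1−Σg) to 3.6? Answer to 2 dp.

0.22

Current total gain = 0.4986.
Target gain for A = 3.6: g* = 1 − 1/3.6 = 0.7222.
Additional gain needed = 0.7222 − 0.4986 = 0.22.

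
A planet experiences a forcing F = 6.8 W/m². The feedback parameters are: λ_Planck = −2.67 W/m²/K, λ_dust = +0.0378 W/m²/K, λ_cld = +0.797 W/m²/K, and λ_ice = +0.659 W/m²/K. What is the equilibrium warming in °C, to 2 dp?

Net feedback parameter λ = (−2.67) + (+0.0378) + (+0.797) + (+0.659) = -1.1762 W/m²/K.
ΔT = −F/λ = −6.8/(-1.1762) = 5.78 °C.

5.78 °C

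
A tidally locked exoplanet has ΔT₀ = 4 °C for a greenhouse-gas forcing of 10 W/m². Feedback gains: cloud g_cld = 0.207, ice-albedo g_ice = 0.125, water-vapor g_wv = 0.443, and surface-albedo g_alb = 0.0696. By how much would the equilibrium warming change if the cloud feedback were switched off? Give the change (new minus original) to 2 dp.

-14.70 °C

Original: g = 0.8446, ΔT = 4/(1−0.8446) = 25.7400 °C.
Without cloud: g' = 0.6376, ΔT' = 4/(1−0.6376) = 11.0375 °C.
Change = 11.0375 − 25.7400 = -14.70 °C.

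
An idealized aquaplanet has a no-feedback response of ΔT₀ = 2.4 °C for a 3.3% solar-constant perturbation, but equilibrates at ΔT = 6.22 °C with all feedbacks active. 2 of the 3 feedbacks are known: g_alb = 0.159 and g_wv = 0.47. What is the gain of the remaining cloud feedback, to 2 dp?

-0.01

Amplification A = ΔT/ΔT₀ = 6.22/2.4 = 2.592.
Total gain g = 1 − 1/A = 1 − 1/2.592 = 0.6142.
Known gains sum to 0.159 + 0.47 = 0.629.
g_cld = 0.6142 − 0.629 = -0.01.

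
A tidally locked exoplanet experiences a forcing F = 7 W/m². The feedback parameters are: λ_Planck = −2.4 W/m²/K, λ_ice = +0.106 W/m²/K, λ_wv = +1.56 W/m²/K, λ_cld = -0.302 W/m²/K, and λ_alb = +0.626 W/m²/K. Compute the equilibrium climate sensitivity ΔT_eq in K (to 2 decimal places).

Net feedback parameter λ = (−2.4) + (+0.106) + (+1.56) + (-0.302) + (+0.626) = -0.41 W/m²/K.
ΔT = −F/λ = −7/(-0.41) = 17.07 K.

17.07 K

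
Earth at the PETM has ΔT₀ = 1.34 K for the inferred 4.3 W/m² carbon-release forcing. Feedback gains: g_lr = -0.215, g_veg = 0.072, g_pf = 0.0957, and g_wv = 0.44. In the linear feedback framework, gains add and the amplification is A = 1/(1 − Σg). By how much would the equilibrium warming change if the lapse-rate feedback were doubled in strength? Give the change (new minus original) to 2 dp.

-0.58 K

Original: g = 0.3927, ΔT = 1.34/(1−0.3927) = 2.2065 K.
With doubled lapse-rate: g' = 0.1777, ΔT' = 1.34/(1−0.1777) = 1.6296 K.
Change = 1.6296 − 2.2065 = -0.58 K.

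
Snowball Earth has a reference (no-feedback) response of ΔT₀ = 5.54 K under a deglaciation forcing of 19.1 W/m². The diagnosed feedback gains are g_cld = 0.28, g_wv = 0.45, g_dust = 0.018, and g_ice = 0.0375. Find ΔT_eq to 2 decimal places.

Total gain g = 0.28 + 0.45 + 0.018 + 0.0375 = 0.7855.
Amplification A = 1/(1 − 0.7855) = 4.662.
ΔT = 5.54 × 4.662 = 25.83 K.

25.83 K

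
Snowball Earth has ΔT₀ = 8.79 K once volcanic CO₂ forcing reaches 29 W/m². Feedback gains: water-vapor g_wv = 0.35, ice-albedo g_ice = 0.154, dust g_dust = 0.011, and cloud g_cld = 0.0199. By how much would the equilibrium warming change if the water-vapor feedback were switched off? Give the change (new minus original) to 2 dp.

-8.12 K

Original: g = 0.5349, ΔT = 8.79/(1−0.5349) = 18.8992 K.
Without water-vapor: g' = 0.1849, ΔT' = 8.79/(1−0.1849) = 10.7840 K.
Change = 10.7840 − 18.8992 = -8.12 K.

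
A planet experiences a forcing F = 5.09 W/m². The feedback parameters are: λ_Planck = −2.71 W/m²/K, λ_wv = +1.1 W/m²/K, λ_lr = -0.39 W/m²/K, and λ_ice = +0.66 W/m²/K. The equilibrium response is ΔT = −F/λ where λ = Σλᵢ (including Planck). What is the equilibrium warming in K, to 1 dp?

Net feedback parameter λ = (−2.71) + (+1.1) + (-0.39) + (+0.66) = -1.34 W/m²/K.
ΔT = −F/λ = −5.09/(-1.34) = 3.8 K.

3.8 K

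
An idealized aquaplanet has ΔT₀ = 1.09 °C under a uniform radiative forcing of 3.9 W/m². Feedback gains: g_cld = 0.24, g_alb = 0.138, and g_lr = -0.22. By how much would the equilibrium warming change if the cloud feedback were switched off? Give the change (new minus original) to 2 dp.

Original: g = 0.158, ΔT = 1.09/(1−0.158) = 1.2945 °C.
Without cloud: g' = -0.082, ΔT' = 1.09/(1+0.082) = 1.0074 °C.
Change = 1.0074 − 1.2945 = -0.29 °C.

-0.29 °C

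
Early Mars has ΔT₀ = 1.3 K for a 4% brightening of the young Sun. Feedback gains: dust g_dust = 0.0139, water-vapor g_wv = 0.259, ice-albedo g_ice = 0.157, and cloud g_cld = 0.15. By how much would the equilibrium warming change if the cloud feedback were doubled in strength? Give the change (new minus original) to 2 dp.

Original: g = 0.5799, ΔT = 1.3/(1−0.5799) = 3.0945 K.
With doubled cloud: g' = 0.7299, ΔT' = 1.3/(1−0.7299) = 4.8130 K.
Change = 4.8130 − 3.0945 = 1.72 K.

1.72 K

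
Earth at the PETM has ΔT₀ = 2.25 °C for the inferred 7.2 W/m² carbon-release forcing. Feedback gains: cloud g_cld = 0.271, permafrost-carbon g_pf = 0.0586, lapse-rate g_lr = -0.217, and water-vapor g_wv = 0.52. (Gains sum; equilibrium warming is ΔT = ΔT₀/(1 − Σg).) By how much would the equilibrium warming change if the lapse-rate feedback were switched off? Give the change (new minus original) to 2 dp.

8.84 °C

Original: g = 0.6326, ΔT = 2.25/(1−0.6326) = 6.1241 °C.
Without lapse-rate: g' = 0.8496, ΔT' = 2.25/(1−0.8496) = 14.9601 °C.
Change = 14.9601 − 6.1241 = 8.84 °C.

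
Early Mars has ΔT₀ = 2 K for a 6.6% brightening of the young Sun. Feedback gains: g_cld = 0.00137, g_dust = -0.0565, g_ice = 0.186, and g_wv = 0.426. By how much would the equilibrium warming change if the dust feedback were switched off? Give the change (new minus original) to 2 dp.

Original: g = 0.55687, ΔT = 2/(1−0.55687) = 4.5133 K.
Without dust: g' = 0.61337, ΔT' = 2/(1−0.61337) = 5.1729 K.
Change = 5.1729 − 4.5133 = 0.66 K.

0.66 K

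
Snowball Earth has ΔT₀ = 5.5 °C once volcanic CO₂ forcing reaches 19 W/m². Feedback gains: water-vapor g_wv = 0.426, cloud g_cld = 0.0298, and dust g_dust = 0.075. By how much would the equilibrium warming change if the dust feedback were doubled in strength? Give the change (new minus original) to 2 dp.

Original: g = 0.5308, ΔT = 5.5/(1−0.5308) = 11.7221 °C.
With doubled dust: g' = 0.6058, ΔT' = 5.5/(1−0.6058) = 13.9523 °C.
Change = 13.9523 − 11.7221 = 2.23 °C.

2.23 °C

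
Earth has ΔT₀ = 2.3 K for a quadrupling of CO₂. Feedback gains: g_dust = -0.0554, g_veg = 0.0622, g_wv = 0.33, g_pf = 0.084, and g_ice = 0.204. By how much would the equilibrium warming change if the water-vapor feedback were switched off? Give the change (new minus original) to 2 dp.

-2.87 K

Original: g = 0.6248, ΔT = 2.3/(1−0.6248) = 6.1301 K.
Without water-vapor: g' = 0.2948, ΔT' = 2.3/(1−0.2948) = 3.2615 K.
Change = 3.2615 − 6.1301 = -2.87 K.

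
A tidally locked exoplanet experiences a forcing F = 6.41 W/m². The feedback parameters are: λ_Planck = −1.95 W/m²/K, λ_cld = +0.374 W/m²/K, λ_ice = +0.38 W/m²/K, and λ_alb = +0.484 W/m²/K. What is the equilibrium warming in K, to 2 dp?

9.00 K

Net feedback parameter λ = (−1.95) + (+0.374) + (+0.38) + (+0.484) = -0.712 W/m²/K.
ΔT = −F/λ = −6.41/(-0.712) = 9.00 K.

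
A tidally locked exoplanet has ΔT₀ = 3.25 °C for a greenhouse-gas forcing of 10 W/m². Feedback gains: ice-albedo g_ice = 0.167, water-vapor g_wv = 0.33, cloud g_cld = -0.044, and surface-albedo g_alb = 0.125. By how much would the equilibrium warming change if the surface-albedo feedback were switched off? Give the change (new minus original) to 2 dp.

-1.76 °C

Original: g = 0.578, ΔT = 3.25/(1−0.578) = 7.7014 °C.
Without surface-albedo: g' = 0.453, ΔT' = 3.25/(1−0.453) = 5.9415 °C.
Change = 5.9415 − 7.7014 = -1.76 °C.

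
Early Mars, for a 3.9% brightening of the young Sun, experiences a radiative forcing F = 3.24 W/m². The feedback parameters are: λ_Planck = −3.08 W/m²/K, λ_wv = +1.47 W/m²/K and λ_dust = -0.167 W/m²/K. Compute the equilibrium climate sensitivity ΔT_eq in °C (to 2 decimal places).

1.82 °C

Net feedback parameter λ = (−3.08) + (+1.47) + (-0.167) = -1.777 W/m²/K.
ΔT = −F/λ = −3.24/(-1.777) = 1.82 °C.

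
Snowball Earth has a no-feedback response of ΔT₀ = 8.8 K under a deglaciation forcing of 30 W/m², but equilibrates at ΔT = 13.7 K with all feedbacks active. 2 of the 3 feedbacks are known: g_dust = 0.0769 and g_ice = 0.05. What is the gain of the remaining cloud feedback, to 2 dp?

Amplification A = ΔT/ΔT₀ = 13.7/8.8 = 1.557.
Total gain g = 1 − 1/A = 1 − 1/1.557 = 0.3577.
Known gains sum to 0.0769 + 0.05 = 0.1269.
g_cld = 0.3577 − 0.1269 = 0.23.

0.23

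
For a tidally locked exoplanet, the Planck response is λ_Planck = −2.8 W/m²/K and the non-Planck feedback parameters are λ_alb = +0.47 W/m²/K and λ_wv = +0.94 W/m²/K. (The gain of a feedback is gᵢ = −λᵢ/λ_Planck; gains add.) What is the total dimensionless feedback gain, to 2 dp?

Convert to gains: g_alb = 0.47/2.8 = 0.1679; g_wv = 0.94/2.8 = 0.3357.
Total gain g = 0.5036.

0.50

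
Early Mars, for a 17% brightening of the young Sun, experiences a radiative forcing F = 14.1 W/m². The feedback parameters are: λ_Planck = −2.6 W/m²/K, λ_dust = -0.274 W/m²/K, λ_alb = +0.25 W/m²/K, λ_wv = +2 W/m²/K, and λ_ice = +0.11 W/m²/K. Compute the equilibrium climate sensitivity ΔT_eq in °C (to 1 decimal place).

Net feedback parameter λ = (−2.6) + (-0.274) + (+0.25) + (+2) + (+0.11) = -0.514 W/m²/K.
ΔT = −F/λ = −14.1/(-0.514) = 27.4 °C.

27.4 °C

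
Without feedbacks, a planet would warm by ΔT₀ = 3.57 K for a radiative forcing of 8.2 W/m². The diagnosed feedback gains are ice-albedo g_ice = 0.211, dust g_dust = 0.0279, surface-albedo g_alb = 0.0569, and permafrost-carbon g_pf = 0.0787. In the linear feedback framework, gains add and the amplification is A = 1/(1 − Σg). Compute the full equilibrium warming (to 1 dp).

Total gain g = 0.211 + 0.0279 + 0.0569 + 0.0787 = 0.3745.
Amplification A = 1/(1 − 0.3745) = 1.599.
ΔT = 3.57 × 1.599 = 5.7 K.

5.7 K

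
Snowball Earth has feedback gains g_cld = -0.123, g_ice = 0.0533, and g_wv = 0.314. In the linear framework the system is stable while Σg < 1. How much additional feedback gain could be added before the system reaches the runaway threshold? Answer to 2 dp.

Current total gain = -0.123 + 0.0533 + 0.314 = 0.2443.
Margin to runaway = 1 − 0.2443 = 0.76.

0.76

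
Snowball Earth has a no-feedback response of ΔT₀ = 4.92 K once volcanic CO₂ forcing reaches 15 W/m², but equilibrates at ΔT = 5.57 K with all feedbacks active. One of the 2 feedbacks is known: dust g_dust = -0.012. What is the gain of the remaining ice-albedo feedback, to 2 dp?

0.13

Amplification A = ΔT/ΔT₀ = 5.57/4.92 = 1.132.
Total gain g = 1 − 1/A = 1 − 1/1.132 = 0.1166.
The known gain is -0.012.
g_ice = 0.1166 + 0.012 = 0.13.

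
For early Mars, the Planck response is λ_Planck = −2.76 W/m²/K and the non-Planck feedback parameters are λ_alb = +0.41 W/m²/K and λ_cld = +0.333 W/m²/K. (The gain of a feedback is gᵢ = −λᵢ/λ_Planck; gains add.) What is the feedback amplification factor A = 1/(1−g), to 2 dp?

1.37

Convert to gains: g_alb = 0.41/2.76 = 0.1486; g_cld = 0.333/2.76 = 0.1207.
Total gain g = 0.2693.
A = 1/(1 − 0.2693) = 1.37.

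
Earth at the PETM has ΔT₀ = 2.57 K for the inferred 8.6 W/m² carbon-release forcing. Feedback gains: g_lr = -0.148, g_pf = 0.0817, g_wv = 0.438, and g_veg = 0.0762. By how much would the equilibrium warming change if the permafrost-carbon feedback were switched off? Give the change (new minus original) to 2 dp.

-0.60 K

Original: g = 0.4479, ΔT = 2.57/(1−0.4479) = 4.6550 K.
Without permafrost-carbon: g' = 0.3662, ΔT' = 2.57/(1−0.3662) = 4.0549 K.
Change = 4.0549 − 4.6550 = -0.60 K.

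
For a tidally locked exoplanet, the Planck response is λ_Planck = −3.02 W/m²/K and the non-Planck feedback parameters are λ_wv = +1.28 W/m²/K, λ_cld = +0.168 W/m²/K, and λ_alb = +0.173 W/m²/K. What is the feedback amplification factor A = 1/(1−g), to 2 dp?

Convert to gains: g_wv = 1.28/3.02 = 0.4238; g_cld = 0.168/3.02 = 0.05563; g_alb = 0.173/3.02 = 0.05728.
Total gain g = 0.53671.
A = 1/(1 − 0.53671) = 2.16.

2.16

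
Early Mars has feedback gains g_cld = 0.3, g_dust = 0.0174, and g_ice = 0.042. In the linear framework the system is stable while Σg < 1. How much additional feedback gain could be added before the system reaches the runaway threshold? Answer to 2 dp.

Current total gain = 0.3 + 0.0174 + 0.042 = 0.3594.
Margin to runaway = 1 − 0.3594 = 0.64.

0.64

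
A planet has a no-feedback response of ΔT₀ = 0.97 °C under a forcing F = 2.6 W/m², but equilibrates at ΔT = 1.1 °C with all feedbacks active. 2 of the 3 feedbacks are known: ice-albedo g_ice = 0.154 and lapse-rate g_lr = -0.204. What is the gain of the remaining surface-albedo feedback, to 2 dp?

Amplification A = ΔT/ΔT₀ = 1.1/0.97 = 1.134.
Total gain g = 1 − 1/A = 1 − 1/1.134 = 0.1182.
Known gains sum to 0.154 − 0.204 = -0.05.
g_alb = 0.1182 + 0.05 = 0.17.

0.17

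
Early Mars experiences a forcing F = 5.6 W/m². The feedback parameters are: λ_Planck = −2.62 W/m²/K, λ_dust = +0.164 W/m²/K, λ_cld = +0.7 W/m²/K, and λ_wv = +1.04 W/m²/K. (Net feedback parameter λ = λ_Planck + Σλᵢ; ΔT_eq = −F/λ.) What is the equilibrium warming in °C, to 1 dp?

Net feedback parameter λ = (−2.62) + (+0.164) + (+0.7) + (+1.04) = -0.716 W/m²/K.
ΔT = −F/λ = −5.6/(-0.716) = 7.8 °C.

7.8 °C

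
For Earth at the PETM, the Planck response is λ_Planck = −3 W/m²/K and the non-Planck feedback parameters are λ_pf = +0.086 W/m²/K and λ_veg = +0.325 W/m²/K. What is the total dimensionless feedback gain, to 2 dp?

Convert to gains: g_pf = 0.086/3 = 0.02867; g_veg = 0.325/3 = 0.1083.
Total gain g = 0.13697.

0.14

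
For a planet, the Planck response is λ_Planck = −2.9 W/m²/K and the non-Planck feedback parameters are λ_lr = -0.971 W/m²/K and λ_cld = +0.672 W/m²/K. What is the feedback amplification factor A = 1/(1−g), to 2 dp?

0.91

Convert to gains: g_lr = -0.971/2.9 = -0.3348; g_cld = 0.672/2.9 = 0.2317.
Total gain g = -0.1031.
A = 1/(1 + 0.1031) = 0.91.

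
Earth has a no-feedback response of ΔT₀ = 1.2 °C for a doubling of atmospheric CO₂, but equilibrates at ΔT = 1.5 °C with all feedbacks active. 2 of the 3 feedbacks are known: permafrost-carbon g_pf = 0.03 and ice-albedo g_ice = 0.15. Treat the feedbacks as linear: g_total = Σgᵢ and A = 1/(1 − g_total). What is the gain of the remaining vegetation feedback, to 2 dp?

0.02

Amplification A = ΔT/ΔT₀ = 1.5/1.2 = 1.25.
Total gain g = 1 − 1/A = 1 − 1/1.25 = 0.2.
Known gains sum to 0.03 + 0.15 = 0.18.
g_veg = 0.2 − 0.18 = 0.02.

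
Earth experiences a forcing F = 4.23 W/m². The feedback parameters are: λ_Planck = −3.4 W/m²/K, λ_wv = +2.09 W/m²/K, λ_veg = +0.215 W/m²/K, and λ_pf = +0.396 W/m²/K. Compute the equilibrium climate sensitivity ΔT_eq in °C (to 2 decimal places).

6.05 °C

Net feedback parameter λ = (−3.4) + (+2.09) + (+0.215) + (+0.396) = -0.699 W/m²/K.
ΔT = −F/λ = −4.23/(-0.699) = 6.05 °C.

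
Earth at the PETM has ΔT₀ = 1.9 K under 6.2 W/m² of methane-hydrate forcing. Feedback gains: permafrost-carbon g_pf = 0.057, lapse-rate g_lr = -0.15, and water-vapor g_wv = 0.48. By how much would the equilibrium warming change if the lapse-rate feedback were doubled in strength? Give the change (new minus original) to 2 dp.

Original: g = 0.387, ΔT = 1.9/(1−0.387) = 3.0995 K.
With doubled lapse-rate: g' = 0.237, ΔT' = 1.9/(1−0.237) = 2.4902 K.
Change = 2.4902 − 3.0995 = -0.61 K.

-0.61 K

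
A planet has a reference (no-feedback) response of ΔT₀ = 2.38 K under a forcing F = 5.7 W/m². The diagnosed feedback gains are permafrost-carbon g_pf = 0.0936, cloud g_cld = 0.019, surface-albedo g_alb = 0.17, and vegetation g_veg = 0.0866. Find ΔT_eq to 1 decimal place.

Total gain g = 0.0936 + 0.019 + 0.17 + 0.0866 = 0.3692.
Amplification A = 1/(1 − 0.3692) = 1.585.
ΔT = 2.38 × 1.585 = 3.8 K.

3.8 K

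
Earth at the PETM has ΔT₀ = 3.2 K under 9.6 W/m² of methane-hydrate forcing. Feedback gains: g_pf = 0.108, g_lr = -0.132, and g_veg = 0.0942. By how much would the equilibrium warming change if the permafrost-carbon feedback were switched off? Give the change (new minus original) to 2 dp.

-0.36 K

Original: g = 0.0702, ΔT = 3.2/(1−0.0702) = 3.4416 K.
Without permafrost-carbon: g' = -0.0378, ΔT' = 3.2/(1+0.0378) = 3.0834 K.
Change = 3.0834 − 3.4416 = -0.36 K.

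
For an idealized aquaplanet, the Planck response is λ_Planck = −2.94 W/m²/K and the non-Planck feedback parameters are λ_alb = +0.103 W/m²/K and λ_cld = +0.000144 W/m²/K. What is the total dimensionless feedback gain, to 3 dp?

0.035

Convert to gains: g_alb = 0.103/2.94 = 0.03503; g_cld = 0.000144/2.94 = 0.000049.
Total gain g = 0.035079.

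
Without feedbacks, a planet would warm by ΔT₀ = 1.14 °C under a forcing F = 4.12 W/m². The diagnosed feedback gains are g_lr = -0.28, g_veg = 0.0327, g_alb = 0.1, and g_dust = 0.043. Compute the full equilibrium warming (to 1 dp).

1.0 °C

Total gain g = -0.28 + 0.0327 + 0.1 + 0.043 = -0.1043.
Amplification A = 1/(1 + 0.1043) = 0.9056.
ΔT = 1.14 × 0.9056 = 1.0 °C.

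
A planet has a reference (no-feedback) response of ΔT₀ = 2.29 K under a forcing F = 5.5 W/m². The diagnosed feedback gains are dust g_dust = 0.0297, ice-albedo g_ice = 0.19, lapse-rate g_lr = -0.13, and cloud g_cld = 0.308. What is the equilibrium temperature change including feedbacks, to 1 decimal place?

3.8 K

Total gain g = 0.0297 + 0.19 − 0.13 + 0.308 = 0.3977.
Amplification A = 1/(1 − 0.3977) = 1.66.
ΔT = 2.29 × 1.66 = 3.8 K.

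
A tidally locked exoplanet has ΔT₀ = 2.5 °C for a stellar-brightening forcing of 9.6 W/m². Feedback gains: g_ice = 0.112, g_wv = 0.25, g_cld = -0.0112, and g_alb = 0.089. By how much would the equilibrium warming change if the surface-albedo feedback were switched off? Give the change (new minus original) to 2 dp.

-0.61 °C

Original: g = 0.4398, ΔT = 2.5/(1−0.4398) = 4.4627 °C.
Without surface-albedo: g' = 0.3508, ΔT' = 2.5/(1−0.3508) = 3.8509 °C.
Change = 3.8509 − 4.4627 = -0.61 °C.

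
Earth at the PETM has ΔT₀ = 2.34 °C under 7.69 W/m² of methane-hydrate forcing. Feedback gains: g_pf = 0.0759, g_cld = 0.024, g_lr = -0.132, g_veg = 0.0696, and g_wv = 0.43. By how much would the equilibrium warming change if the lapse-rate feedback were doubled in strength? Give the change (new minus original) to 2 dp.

Original: g = 0.4675, ΔT = 2.34/(1−0.4675) = 4.3944 °C.
With doubled lapse-rate: g' = 0.3355, ΔT' = 2.34/(1−0.3355) = 3.5214 °C.
Change = 3.5214 − 4.3944 = -0.87 °C.

-0.87 °C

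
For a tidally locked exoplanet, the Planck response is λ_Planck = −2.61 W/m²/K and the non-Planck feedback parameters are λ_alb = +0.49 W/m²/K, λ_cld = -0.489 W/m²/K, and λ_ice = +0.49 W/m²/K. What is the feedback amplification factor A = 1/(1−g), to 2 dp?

Convert to gains: g_alb = 0.49/2.61 = 0.1877; g_cld = -0.489/2.61 = -0.1874; g_ice = 0.49/2.61 = 0.1877.
Total gain g = 0.188.
A = 1/(1 − 0.188) = 1.23.

1.23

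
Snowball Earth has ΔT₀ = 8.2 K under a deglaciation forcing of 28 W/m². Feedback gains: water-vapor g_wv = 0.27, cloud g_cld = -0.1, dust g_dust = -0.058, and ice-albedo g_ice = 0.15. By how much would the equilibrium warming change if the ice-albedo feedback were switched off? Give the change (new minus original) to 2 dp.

Original: g = 0.262, ΔT = 8.2/(1−0.262) = 11.1111 K.
Without ice-albedo: g' = 0.112, ΔT' = 8.2/(1−0.112) = 9.2342 K.
Change = 9.2342 − 11.1111 = -1.88 K.

-1.88 K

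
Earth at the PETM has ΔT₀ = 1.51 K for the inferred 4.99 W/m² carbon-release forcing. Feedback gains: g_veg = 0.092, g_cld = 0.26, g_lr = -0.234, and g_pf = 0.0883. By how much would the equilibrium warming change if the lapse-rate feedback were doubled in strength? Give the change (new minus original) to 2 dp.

Original: g = 0.2063, ΔT = 1.51/(1−0.2063) = 1.9025 K.
With doubled lapse-rate: g' = -0.0277, ΔT' = 1.51/(1+0.0277) = 1.4693 K.
Change = 1.4693 − 1.9025 = -0.43 K.

-0.43 K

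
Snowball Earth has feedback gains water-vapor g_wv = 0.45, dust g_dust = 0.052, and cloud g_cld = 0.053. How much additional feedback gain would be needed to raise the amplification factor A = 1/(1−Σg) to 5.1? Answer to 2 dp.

Current total gain = 0.555.
Target gain for A = 5.1: g* = 1 − 1/5.1 = 0.8039.
Additional gain needed = 0.8039 − 0.555 = 0.25.

0.25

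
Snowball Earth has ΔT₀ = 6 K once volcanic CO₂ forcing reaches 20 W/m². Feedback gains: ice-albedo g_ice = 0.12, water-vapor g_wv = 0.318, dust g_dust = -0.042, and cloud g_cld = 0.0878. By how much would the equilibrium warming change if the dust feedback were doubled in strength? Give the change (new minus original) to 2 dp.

-0.87 K

Original: g = 0.4838, ΔT = 6/(1−0.4838) = 11.6234 K.
With doubled dust: g' = 0.4418, ΔT' = 6/(1−0.4418) = 10.7488 K.
Change = 10.7488 − 11.6234 = -0.87 K.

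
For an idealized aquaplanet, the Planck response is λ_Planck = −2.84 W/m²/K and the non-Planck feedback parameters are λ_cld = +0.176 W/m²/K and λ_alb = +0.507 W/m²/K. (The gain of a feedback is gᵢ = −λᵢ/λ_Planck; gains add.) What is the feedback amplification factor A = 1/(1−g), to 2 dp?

Convert to gains: g_cld = 0.176/2.84 = 0.06197; g_alb = 0.507/2.84 = 0.1785.
Total gain g = 0.24047.
A = 1/(1 − 0.24047) = 1.32.

1.32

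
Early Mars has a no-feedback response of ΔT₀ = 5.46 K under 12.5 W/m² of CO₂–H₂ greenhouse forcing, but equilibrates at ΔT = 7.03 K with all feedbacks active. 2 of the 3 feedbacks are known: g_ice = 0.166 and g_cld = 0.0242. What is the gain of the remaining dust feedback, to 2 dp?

Amplification A = ΔT/ΔT₀ = 7.03/5.46 = 1.288.
Total gain g = 1 − 1/A = 1 − 1/1.288 = 0.2236.
Known gains sum to 0.166 + 0.0242 = 0.1902.
g_dust = 0.2236 − 0.1902 = 0.03.

0.03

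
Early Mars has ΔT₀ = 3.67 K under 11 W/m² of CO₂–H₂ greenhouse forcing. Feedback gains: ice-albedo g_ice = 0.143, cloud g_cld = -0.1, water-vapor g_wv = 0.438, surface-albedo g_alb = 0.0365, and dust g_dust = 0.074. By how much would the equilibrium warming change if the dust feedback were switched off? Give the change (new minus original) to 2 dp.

Original: g = 0.5915, ΔT = 3.67/(1−0.5915) = 8.9841 K.
Without dust: g' = 0.5175, ΔT' = 3.67/(1−0.5175) = 7.6062 K.
Change = 7.6062 − 8.9841 = -1.38 K.

-1.38 K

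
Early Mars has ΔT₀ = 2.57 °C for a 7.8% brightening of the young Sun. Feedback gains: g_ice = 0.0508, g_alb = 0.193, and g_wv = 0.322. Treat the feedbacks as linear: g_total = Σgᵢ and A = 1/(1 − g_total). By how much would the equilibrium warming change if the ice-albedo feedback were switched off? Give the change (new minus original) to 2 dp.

-0.62 °C

Original: g = 0.5658, ΔT = 2.57/(1−0.5658) = 5.9189 °C.
Without ice-albedo: g' = 0.515, ΔT' = 2.57/(1−0.515) = 5.2990 °C.
Change = 5.2990 − 5.9189 = -0.62 °C.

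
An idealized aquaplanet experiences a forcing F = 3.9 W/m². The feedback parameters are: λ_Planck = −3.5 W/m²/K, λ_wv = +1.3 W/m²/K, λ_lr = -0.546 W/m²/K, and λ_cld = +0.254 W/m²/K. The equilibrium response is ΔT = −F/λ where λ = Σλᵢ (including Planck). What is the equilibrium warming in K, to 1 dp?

1.6 K

Net feedback parameter λ = (−3.5) + (+1.3) + (-0.546) + (+0.254) = -2.492 W/m²/K.
ΔT = −F/λ = −3.9/(-2.492) = 1.6 K.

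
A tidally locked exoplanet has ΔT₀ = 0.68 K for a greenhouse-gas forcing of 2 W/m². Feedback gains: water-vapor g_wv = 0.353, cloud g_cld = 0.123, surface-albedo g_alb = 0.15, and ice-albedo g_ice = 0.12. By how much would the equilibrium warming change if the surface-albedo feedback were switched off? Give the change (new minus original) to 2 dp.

Original: g = 0.746, ΔT = 0.68/(1−0.746) = 2.6772 K.
Without surface-albedo: g' = 0.596, ΔT' = 0.68/(1−0.596) = 1.6832 K.
Change = 1.6832 − 2.6772 = -0.99 K.

-0.99 K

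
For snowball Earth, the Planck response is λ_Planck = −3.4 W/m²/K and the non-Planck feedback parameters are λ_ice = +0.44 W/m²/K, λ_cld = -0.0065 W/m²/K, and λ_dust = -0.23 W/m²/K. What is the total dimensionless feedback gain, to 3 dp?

0.060

Convert to gains: g_ice = 0.44/3.4 = 0.1294; g_cld = -0.0065/3.4 = -0.001912; g_dust = -0.23/3.4 = -0.06765.
Total gain g = 0.059838.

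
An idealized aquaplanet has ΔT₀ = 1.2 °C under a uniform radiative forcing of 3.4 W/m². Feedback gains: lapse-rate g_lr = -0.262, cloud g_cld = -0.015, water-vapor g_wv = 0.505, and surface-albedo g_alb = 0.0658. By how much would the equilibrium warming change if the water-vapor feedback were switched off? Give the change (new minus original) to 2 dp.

Original: g = 0.2938, ΔT = 1.2/(1−0.2938) = 1.6992 °C.
Without water-vapor: g' = -0.2112, ΔT' = 1.2/(1+0.2112) = 0.9908 °C.
Change = 0.9908 − 1.6992 = -0.71 °C.

-0.71 °C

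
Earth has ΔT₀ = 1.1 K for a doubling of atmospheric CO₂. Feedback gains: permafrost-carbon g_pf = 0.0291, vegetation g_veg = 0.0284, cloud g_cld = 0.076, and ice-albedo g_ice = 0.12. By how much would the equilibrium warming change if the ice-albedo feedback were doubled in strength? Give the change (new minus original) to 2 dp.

Original: g = 0.2535, ΔT = 1.1/(1−0.2535) = 1.4735 K.
With doubled ice-albedo: g' = 0.3735, ΔT' = 1.1/(1−0.3735) = 1.7558 K.
Change = 1.7558 − 1.4735 = 0.28 K.

0.28 K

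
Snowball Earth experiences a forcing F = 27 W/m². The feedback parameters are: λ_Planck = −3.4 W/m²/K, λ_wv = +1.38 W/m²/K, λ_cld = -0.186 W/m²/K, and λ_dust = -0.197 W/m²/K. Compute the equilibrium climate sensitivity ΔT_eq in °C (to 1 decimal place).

11.2 °C

Net feedback parameter λ = (−3.4) + (+1.38) + (-0.186) + (-0.197) = -2.403 W/m²/K.
ΔT = −F/λ = −27/(-2.403) = 11.2 °C.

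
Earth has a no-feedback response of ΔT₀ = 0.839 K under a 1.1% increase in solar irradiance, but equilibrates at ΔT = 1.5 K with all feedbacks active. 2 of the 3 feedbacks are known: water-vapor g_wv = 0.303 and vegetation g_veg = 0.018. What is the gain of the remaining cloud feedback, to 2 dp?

0.12

Amplification A = ΔT/ΔT₀ = 1.5/0.839 = 1.788.
Total gain g = 1 − 1/A = 1 − 1/1.788 = 0.4407.
Known gains sum to 0.303 + 0.018 = 0.321.
g_cld = 0.4407 − 0.321 = 0.12.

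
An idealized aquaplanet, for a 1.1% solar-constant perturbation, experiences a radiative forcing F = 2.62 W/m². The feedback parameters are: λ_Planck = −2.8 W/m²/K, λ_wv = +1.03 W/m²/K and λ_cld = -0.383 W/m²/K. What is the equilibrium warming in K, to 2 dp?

1.22 K

Net feedback parameter λ = (−2.8) + (+1.03) + (-0.383) = -2.153 W/m²/K.
ΔT = −F/λ = −2.62/(-2.153) = 1.22 K.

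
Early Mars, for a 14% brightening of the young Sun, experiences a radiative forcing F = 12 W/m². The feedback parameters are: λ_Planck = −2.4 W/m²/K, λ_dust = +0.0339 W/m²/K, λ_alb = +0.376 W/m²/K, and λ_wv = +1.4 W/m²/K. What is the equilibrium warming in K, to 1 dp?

20.3 K

Net feedback parameter λ = (−2.4) + (+0.0339) + (+0.376) + (+1.4) = -0.5901 W/m²/K.
ΔT = −F/λ = −12/(-0.5901) = 20.3 K.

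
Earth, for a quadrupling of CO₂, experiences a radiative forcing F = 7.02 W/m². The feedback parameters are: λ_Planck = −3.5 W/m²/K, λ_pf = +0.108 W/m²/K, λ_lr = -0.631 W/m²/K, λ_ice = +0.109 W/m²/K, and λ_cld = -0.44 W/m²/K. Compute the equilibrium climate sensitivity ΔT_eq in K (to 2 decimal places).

Net feedback parameter λ = (−3.5) + (+0.108) + (-0.631) + (+0.109) + (-0.44) = -4.354 W/m²/K.
ΔT = −F/λ = −7.02/(-4.354) = 1.61 K.

1.61 K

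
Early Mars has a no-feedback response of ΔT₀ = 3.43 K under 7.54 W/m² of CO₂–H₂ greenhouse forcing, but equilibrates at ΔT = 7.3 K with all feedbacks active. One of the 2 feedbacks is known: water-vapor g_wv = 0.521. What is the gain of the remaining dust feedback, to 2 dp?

Amplification A = ΔT/ΔT₀ = 7.3/3.43 = 2.128.
Total gain g = 1 − 1/A = 1 − 1/2.128 = 0.5301.
The known gain is 0.521.
g_dust = 0.5301 − 0.521 = 0.01.

0.01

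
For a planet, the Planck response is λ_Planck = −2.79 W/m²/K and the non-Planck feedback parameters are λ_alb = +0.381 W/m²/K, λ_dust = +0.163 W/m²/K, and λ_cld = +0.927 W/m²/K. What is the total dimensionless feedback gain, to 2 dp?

Convert to gains: g_alb = 0.381/2.79 = 0.1366; g_dust = 0.163/2.79 = 0.05842; g_cld = 0.927/2.79 = 0.3323.
Total gain g = 0.52732.

0.53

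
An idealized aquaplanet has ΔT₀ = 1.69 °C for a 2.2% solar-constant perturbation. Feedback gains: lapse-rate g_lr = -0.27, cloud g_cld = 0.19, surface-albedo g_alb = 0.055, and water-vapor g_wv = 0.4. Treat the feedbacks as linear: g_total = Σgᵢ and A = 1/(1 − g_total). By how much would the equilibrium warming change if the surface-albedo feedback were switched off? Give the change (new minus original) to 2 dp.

-0.22 °C

Original: g = 0.375, ΔT = 1.69/(1−0.375) = 2.7040 °C.
Without surface-albedo: g' = 0.32, ΔT' = 1.69/(1−0.32) = 2.4853 °C.
Change = 2.4853 − 2.7040 = -0.22 °C.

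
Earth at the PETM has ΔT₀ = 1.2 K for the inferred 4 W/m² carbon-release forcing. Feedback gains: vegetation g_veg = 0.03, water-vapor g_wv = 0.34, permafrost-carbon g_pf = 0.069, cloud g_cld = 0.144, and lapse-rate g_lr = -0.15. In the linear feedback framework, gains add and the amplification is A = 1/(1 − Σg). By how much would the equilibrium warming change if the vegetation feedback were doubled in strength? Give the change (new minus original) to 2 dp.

Original: g = 0.433, ΔT = 1.2/(1−0.433) = 2.1164 K.
With doubled vegetation: g' = 0.463, ΔT' = 1.2/(1−0.463) = 2.2346 K.
Change = 2.2346 − 2.1164 = 0.12 K.

0.12 K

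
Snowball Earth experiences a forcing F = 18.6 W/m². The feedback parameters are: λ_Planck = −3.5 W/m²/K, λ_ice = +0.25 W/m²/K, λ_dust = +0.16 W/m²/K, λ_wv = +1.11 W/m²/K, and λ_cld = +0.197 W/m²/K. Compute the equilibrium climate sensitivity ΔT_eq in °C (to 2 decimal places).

Net feedback parameter λ = (−3.5) + (+0.25) + (+0.16) + (+1.11) + (+0.197) = -1.783 W/m²/K.
ΔT = −F/λ = −18.6/(-1.783) = 10.43 °C.

10.43 °C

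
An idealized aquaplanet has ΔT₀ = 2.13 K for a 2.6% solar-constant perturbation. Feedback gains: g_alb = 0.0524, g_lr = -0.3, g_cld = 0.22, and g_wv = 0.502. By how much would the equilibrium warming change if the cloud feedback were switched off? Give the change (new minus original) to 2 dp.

-1.20 K

Original: g = 0.4744, ΔT = 2.13/(1−0.4744) = 4.0525 K.
Without cloud: g' = 0.2544, ΔT' = 2.13/(1−0.2544) = 2.8568 K.
Change = 2.8568 − 4.0525 = -1.20 K.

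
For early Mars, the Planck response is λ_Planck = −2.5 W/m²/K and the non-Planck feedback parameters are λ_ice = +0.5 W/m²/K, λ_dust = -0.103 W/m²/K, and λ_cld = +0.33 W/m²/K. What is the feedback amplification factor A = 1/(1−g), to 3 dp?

Convert to gains: g_ice = 0.5/2.5 = 0.2; g_dust = -0.103/2.5 = -0.0412; g_cld = 0.33/2.5 = 0.132.
Total gain g = 0.2908.
A = 1/(1 − 0.2908) = 1.410.

1.410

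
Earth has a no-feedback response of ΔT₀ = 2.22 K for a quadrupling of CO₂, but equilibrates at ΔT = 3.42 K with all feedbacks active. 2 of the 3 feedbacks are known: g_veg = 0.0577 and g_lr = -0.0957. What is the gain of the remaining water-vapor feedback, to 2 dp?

0.39

Amplification A = ΔT/ΔT₀ = 3.42/2.22 = 1.541.
Total gain g = 1 − 1/A = 1 − 1/1.541 = 0.3511.
Known gains sum to 0.0577 − 0.0957 = -0.038.
g_wv = 0.3511 + 0.038 = 0.39.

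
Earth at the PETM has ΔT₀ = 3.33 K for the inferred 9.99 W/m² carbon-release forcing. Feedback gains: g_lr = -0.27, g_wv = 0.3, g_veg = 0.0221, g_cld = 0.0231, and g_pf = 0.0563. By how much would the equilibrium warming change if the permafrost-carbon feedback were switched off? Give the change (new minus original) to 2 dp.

-0.23 K

Original: g = 0.1315, ΔT = 3.33/(1−0.1315) = 3.8342 K.
Without permafrost-carbon: g' = 0.0752, ΔT' = 3.33/(1−0.0752) = 3.6008 K.
Change = 3.6008 − 3.8342 = -0.23 K.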